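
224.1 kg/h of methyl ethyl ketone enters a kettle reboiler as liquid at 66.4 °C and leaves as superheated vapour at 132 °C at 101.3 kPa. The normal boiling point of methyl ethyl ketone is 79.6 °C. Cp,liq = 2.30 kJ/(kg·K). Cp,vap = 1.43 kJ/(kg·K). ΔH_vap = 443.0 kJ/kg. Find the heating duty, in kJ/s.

liquid 66.4→79.6 °C: 30.36 kJ/kg
vaporisation at 79.6 °C: 443 kJ/kg
vapour 79.6→132 °C: 74.932 kJ/kg
Δh = 30.36 + 443 + 74.932 = 548.29 kJ/kg
Q = ṁ·Δh = 224.1 kg/h × 548.29 kJ/kg = 122870 kJ/h
|Q| = 34.131 kW

Q = 34.1 kJ/s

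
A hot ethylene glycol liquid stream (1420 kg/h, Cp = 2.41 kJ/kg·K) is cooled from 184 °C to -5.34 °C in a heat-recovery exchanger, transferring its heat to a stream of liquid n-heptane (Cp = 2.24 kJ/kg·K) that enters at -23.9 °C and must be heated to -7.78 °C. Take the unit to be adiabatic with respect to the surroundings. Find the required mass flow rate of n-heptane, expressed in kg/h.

Heat released by hot stream: Q = 1420 × 2.41 × (184 − -5.34) = 647960 kJ/h
Energy balance on cold side (adiabatic exchanger): Q = ṁ_c·Cp_c·(T_c,out − T_c,in)
ṁ_c = 647960 / [2.24 × (-7.78 − -23.9)] = 17945 kg/h

ṁ_c = 17900 kg/h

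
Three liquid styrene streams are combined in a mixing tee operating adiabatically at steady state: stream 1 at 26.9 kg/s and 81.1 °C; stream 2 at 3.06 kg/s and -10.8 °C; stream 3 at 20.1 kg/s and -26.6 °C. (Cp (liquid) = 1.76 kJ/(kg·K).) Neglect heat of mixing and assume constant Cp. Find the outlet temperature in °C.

T_out = 32.2 °C

No heat crosses the boundary, so H_out = H_in.
T_out = Σ ṁᵢCp,ᵢTᵢ / Σ ṁᵢCp,ᵢ
      = 2840.4 / 88.106 = 32.239 °C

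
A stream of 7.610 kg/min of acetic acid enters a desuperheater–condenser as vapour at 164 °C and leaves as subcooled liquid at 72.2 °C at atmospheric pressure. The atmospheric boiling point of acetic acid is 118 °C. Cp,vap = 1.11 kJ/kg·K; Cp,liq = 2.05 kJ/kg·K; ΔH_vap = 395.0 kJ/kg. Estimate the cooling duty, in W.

vapour 164→118 °C: -51.06 kJ/kg
condensation at 118 °C: -395 kJ/kg
liquid 118→72.2 °C: -93.89 kJ/kg
Δh = -51.06 + -395 + -93.89 = -539.95 kJ/kg
Q = ṁ·Δh = 7.610 kg/min × -539.95 kJ/kg = -4109 kJ/min
|Q| = 68.484 kW = 68484 W

Q_c = 68500 W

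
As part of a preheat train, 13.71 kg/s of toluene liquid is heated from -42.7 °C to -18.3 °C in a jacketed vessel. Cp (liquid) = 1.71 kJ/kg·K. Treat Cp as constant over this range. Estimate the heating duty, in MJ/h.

Q = 2060 MJ/h

Q = ṁ·Cp·ΔT = 13.71 × 1.71 × (-18.3 − -42.7) = 572.04 kJ/s
Heating duty = 2059.3 MJ/h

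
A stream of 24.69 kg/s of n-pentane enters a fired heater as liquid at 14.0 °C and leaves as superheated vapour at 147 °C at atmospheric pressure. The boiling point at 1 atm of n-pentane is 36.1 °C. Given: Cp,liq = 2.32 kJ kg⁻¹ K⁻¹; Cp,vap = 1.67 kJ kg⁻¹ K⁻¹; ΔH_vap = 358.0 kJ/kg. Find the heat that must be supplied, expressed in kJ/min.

Q = 881000 kJ/min

liquid 14.0→36.1 °C: 51.272 kJ/kg
vaporisation at 36.1 °C: 358 kJ/kg
vapour 36.1→147 °C: 185.2 kJ/kg
Δh = 51.272 + 358 + 185.2 = 594.48 kJ/kg
Q = ṁ·Δh = 24.69 kg/s × 594.48 kJ/kg = 14678 kJ/s
|Q| = 14678 kW = 880660 kJ/min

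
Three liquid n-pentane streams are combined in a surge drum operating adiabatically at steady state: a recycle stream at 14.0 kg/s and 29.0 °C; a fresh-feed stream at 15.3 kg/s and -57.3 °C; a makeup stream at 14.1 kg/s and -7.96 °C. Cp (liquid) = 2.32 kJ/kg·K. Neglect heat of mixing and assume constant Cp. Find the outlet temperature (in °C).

T_out = -13.4 °C

Adiabatic, steady state ⇒ Σ ṁᵢCp,ᵢ(T_out − Tᵢ) = 0
Σ ṁᵢCp,ᵢTᵢ = 14.0×2.32×29.0 + 15.3×2.32×-57.3 + 14.1×2.32×-7.96 = -1352.4
Σ ṁᵢCp,ᵢ = 14.0×2.32 + 15.3×2.32 + 14.1×2.32 = 100.69
T_out = -1352.4 / 100.69 = -13.431 °C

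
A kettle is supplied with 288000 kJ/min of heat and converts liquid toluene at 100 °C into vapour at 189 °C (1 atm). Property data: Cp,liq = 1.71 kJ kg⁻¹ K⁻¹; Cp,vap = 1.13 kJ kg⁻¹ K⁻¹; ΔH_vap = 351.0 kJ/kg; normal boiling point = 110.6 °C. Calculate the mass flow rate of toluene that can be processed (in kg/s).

ṁ = 10.5 kg/s

Δh = 1.71×(110.6−100) + 351.0 + 1.13×(189−110.6) = 457.72 kJ/kg
Q = 288000 kJ/min = 4800 kJ/s = 4800 kJ/s
ṁ = Q/Δh = 4800 / 457.72 = 10.487 kg/s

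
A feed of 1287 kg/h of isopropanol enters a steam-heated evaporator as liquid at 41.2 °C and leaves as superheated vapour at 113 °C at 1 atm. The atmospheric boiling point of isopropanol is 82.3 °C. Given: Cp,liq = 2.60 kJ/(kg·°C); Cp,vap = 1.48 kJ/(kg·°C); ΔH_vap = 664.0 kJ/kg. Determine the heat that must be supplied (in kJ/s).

liquid 41.2→82.3 °C: 106.86 kJ/kg
vaporisation at 82.3 °C: 664 kJ/kg
vapour 82.3→113 °C: 45.436 kJ/kg
Δh = 106.86 + 664 + 45.436 = 816.3 kJ/kg
Q = ṁ·Δh = 1287 kg/h × 816.3 kJ/kg = 1.0506e+06 kJ/h
|Q| = 291.83 kW

Q = 292 kJ/s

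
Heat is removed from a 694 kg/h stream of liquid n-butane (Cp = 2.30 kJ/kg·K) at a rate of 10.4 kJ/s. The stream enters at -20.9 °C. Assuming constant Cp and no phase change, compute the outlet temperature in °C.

Q = 10.4 kJ/s = 37440 kJ/h
ΔT = Q/(ṁ·Cp) = 37440/(694×2.30) = 23.456 K
T_out = -20.9 − 23.456 = -44.356 °C

T_out = -44.4 °C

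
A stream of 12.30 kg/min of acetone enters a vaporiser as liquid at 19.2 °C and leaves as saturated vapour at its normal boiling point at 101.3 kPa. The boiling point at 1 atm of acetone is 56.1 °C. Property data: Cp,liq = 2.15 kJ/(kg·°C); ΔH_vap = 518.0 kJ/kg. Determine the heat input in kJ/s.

liquid 19.2→56.1 °C: 79.335 kJ/kg
vaporisation at 56.1 °C: 518 kJ/kg
Δh = 79.335 + 518 = 597.34 kJ/kg
Q = ṁ·Δh = 12.30 kg/min × 597.34 kJ/kg = 7347.2 kJ/min
|Q| = 122.45 kW

Q = 122 kJ/s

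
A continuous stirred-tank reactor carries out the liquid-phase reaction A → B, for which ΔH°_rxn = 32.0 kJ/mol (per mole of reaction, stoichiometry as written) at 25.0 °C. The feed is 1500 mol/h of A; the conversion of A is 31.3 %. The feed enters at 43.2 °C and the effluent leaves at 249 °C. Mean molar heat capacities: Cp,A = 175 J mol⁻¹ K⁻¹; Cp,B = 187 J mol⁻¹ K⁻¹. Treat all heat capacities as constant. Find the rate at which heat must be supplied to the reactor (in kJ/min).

Q_in = 1170 kJ/min

Extent of reaction ξ = 0.313 × 1500 = 469.5 mol/h
Reaction term: ξ·ΔH°_rxn = 469.5 × 32.0 = 15024 kJ/h
Sensible, feed 43.2→25 °C: -4777.5 kJ/h
Outlet flows (mol/h): A 1030.5, B 469.5
Sensible, products 25→249 °C: 60062 kJ/h
Q = ΔH = 70309 kJ/h = 19.53 kW
Heat supplied = 1171.8 kJ/min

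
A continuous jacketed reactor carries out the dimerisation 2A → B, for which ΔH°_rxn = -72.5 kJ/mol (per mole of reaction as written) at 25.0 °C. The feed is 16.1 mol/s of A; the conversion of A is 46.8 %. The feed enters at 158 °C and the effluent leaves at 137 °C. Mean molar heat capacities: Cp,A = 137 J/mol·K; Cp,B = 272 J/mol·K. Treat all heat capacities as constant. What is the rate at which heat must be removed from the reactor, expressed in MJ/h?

Q_out = 1150 MJ/h

Extent of reaction ξ = 0.468 × 16.1 / 2 = 3.7674 mol/s
Reaction term: ξ·ΔH°_rxn = 3.7674 × -72.5 = -273.14 kJ/s
Sensible, feed 158→25 °C: -293.36 kJ/s
Outlet flows (mol/s): A 8.5652, B 3.7674
Sensible, products 25→137 °C: 246.19 kJ/s
Q = ΔH = -320.3 kJ/s = -320.3 kW
Heat removed = 1153.1 MJ/h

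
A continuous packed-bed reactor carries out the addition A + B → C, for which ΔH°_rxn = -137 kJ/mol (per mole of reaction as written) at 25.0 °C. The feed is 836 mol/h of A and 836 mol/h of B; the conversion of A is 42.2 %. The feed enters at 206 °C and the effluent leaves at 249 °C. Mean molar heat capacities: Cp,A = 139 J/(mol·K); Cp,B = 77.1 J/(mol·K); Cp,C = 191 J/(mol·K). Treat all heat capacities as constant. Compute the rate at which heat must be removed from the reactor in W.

Extent of reaction ξ = 0.422 × 836 = 352.79 mol/h
Reaction term: ξ·ΔH°_rxn = 352.79 × -137 = -48333 kJ/h
Sensible, feed 206→25 °C: -32699 kJ/h
Outlet flows (mol/h): A 483.21, B 483.21, C 352.79
Sensible, products 25→249 °C: 38484 kJ/h
Q = ΔH = -42548 kJ/h = -11.819 kW
Heat removed = 11819 W

Q_out = 11800 W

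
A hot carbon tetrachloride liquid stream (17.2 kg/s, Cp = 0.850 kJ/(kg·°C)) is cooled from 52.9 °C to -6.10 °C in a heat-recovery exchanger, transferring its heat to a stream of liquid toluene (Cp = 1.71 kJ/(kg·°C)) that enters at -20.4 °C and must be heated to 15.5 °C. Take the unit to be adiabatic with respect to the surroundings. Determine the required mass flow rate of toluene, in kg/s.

ṁ_c = 14.1 kg/s

Heat released by hot stream: Q = 17.2 × 0.850 × (52.9 − -6.10) = 862.58 kJ/s
Energy balance on cold side (adiabatic exchanger): Q = ṁ_c·Cp_c·(T_c,out − T_c,in)
ṁ_c = 862.58 / [1.71 × (15.5 − -20.4)] = 14.051 kg/s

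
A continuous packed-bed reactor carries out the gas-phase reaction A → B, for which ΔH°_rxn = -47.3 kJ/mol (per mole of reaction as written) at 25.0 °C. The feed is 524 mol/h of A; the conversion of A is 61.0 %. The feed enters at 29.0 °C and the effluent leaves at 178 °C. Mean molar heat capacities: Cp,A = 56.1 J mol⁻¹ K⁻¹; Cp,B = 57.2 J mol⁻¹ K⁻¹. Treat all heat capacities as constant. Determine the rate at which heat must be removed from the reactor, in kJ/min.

Q_out = 178 kJ/min

Extent of reaction ξ = 0.610 × 524 = 319.64 mol/h
Reaction term: ξ·ΔH°_rxn = 319.64 × -47.3 = -15119 kJ/h
Sensible, feed 29.0→25 °C: -117.59 kJ/h
Outlet flows (mol/h): A 204.36, B 319.64
Sensible, products 25→178 °C: 4551.4 kJ/h
Q = ΔH = -10685 kJ/h = -2.9681 kW
Heat removed = 178.09 kJ/min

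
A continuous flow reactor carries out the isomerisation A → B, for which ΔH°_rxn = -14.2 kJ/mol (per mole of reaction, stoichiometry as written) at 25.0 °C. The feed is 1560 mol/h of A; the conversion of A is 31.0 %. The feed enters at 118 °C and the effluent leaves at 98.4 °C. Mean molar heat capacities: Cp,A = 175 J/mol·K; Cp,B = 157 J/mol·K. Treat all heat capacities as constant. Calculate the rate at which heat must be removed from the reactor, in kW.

Extent of reaction ξ = 0.310 × 1560 = 483.6 mol/h
Reaction term: ξ·ΔH°_rxn = 483.6 × -14.2 = -6867.1 kJ/h
Sensible, feed 118→25 °C: -25389 kJ/h
Outlet flows (mol/h): A 1076.4, B 483.6
Sensible, products 25→98.4 °C: 19399 kJ/h
Q = ΔH = -12857 kJ/h = -3.5713 kW
Heat removed = 3.5713 kW

Q_out = 3.57 kW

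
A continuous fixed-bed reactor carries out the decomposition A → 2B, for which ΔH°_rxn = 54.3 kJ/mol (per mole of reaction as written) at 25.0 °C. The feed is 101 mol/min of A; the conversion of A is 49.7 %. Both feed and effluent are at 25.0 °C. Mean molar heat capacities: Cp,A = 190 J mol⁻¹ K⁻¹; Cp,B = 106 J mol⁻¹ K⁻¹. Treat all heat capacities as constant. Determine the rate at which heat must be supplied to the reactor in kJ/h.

Q_in = 164000 kJ/h

Extent of reaction ξ = 0.497 × 101 = 50.197 mol/min
Reaction term: ξ·ΔH°_rxn = 50.197 × 54.3 = 2725.7 kJ/min
Q = ΔH = 2725.7 kJ/min = 45.428 kW
Heat supplied = 163540 kJ/h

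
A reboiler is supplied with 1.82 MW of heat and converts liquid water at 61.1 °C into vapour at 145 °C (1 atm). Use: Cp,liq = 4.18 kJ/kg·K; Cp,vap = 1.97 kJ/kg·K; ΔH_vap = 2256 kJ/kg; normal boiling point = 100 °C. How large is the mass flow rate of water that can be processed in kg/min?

Δh = 4.18×(100−61.1) + 2256 + 1.97×(145−100) = 2507.3 kJ/kg
Q = 1.82 MW = 1820 kJ/s = 109200 kJ/min
ṁ = Q/Δh = 109200 / 2507.3 = 43.554 kg/min

ṁ = 43.6 kg/min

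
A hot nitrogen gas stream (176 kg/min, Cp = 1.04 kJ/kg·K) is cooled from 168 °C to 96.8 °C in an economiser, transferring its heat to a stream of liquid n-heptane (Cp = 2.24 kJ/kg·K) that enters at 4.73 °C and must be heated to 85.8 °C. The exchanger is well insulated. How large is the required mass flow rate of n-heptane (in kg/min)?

ṁ_c = 71.8 kg/min

Heat released by hot stream: Q = 176 × 1.04 × (168 − 96.8) = 13032 kJ/min
Energy balance on cold side (adiabatic exchanger): Q = ṁ_c·Cp_c·(T_c,out − T_c,in)
ṁ_c = 13032 / [2.24 × (85.8 − 4.73)] = 71.766 kg/min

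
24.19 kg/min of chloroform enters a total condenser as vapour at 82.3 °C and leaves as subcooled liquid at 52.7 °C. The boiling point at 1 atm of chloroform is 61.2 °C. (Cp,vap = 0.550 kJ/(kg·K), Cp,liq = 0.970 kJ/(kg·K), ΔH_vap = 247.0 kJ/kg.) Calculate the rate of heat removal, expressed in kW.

vapour 82.3→61.2 °C: -11.605 kJ/kg
condensation at 61.2 °C: -247 kJ/kg
liquid 61.2→52.7 °C: -8.245 kJ/kg
Δh = -11.605 + -247 + -8.245 = -266.85 kJ/kg
Q = ṁ·Δh = 24.19 kg/min × -266.85 kJ/kg = -6455.1 kJ/min
|Q| = 107.59 kW

Q_c = 108 kW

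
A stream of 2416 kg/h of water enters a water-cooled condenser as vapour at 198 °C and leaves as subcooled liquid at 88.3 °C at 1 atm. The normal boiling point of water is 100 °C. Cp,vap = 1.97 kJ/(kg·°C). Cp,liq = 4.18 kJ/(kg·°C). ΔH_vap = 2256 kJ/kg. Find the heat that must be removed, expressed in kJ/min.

vapour 198→100 °C: -193.06 kJ/kg
condensation at 100 °C: -2256 kJ/kg
liquid 100→88.3 °C: -48.906 kJ/kg
Δh = -193.06 + -2256 + -48.906 = -2498 kJ/kg
Q = ṁ·Δh = 2416 kg/h × -2498 kJ/kg = -6.0351e+06 kJ/h
|Q| = 1676.4 kW = 100580 kJ/min

Q_c = 101000 kJ/min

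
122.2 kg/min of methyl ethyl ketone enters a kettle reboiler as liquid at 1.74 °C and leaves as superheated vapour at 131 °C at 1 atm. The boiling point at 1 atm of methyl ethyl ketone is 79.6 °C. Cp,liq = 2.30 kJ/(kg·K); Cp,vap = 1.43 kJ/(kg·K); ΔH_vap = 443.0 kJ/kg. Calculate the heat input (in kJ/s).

Q = 1420 kJ/s

liquid 1.74→79.6 °C: 179.08 kJ/kg
vaporisation at 79.6 °C: 443 kJ/kg
vapour 79.6→131 °C: 73.502 kJ/kg
Δh = 179.08 + 443 + 73.502 = 695.58 kJ/kg
Q = ṁ·Δh = 122.2 kg/min × 695.58 kJ/kg = 85000 kJ/min
|Q| = 1416.7 kW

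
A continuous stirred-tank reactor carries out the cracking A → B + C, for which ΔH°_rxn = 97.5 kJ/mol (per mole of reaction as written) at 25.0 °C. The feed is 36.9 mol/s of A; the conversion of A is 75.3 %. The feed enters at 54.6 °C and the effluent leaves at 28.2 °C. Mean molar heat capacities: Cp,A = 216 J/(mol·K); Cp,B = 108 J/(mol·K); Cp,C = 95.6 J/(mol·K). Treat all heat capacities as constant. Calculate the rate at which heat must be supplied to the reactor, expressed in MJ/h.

Q_in = 8990 MJ/h

Extent of reaction ξ = 0.753 × 36.9 = 27.786 mol/s
Reaction term: ξ·ΔH°_rxn = 27.786 × 97.5 = 2709.1 kJ/s
Sensible, feed 54.6→25 °C: -235.92 kJ/s
Outlet flows (mol/s): A 9.1143, B 27.786, C 27.786
Sensible, products 25→28.2 °C: 24.403 kJ/s
Q = ΔH = 2497.6 kJ/s = 2497.6 kW
Heat supplied = 8991.3 MJ/h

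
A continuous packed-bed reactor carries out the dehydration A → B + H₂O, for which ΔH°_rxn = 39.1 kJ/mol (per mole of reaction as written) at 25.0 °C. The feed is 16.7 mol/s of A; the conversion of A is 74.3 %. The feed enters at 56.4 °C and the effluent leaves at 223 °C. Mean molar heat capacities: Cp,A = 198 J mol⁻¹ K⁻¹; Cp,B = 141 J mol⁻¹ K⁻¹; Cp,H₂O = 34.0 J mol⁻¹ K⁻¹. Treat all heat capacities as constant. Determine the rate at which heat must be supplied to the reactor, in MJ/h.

Extent of reaction ξ = 0.743 × 16.7 = 12.408 mol/s
Reaction term: ξ·ΔH°_rxn = 12.408 × 39.1 = 485.16 kJ/s
Sensible, feed 56.4→25 °C: -103.83 kJ/s
Outlet flows (mol/s): A 4.2919, B 12.408, H₂O 12.408
Sensible, products 25→223 °C: 598.2 kJ/s
Q = ΔH = 979.53 kJ/s = 979.53 kW
Heat supplied = 3526.3 MJ/h

Q_in = 3530 MJ/h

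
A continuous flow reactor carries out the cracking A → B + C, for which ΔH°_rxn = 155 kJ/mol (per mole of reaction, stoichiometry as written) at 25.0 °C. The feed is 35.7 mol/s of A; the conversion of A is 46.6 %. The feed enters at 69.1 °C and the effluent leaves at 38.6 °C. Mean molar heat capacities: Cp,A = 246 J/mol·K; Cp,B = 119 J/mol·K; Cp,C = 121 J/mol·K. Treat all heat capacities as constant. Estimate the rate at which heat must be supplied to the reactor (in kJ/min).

Q_in = 139000 kJ/min

Extent of reaction ξ = 0.466 × 35.7 = 16.636 mol/s
Reaction term: ξ·ΔH°_rxn = 16.636 × 155 = 2578.6 kJ/s
Sensible, feed 69.1→25 °C: -387.3 kJ/s
Outlet flows (mol/s): A 19.064, B 16.636, C 16.636
Sensible, products 25→38.6 °C: 118.08 kJ/s
Q = ΔH = 2309.4 kJ/s = 2309.4 kW
Heat supplied = 138560 kJ/min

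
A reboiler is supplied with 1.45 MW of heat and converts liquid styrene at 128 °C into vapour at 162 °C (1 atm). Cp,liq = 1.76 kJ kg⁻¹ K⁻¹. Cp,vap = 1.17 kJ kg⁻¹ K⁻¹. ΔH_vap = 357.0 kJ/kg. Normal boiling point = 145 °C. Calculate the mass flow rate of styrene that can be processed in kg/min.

Δh = 1.76×(145−128) + 357.0 + 1.17×(162−145) = 406.81 kJ/kg
Q = 1.45 MW = 1450 kJ/s = 87000 kJ/min
ṁ = Q/Δh = 87000 / 406.81 = 213.86 kg/min

ṁ = 214 kg/min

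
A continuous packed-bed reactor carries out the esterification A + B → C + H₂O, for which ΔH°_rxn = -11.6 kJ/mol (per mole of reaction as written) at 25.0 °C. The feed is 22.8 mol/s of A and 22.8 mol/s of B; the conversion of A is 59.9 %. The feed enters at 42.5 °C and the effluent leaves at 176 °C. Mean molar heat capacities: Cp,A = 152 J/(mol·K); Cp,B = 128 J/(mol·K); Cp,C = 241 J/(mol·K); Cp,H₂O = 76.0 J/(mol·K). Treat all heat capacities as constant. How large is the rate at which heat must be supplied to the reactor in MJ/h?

Q_in = 2770 MJ/h

Extent of reaction ξ = 0.599 × 22.8 = 13.657 mol/s
Reaction term: ξ·ΔH°_rxn = 13.657 × -11.6 = -158.42 kJ/s
Sensible, feed 42.5→25 °C: -111.72 kJ/s
Outlet flows (mol/s): A 9.1428, B 9.1428, C 13.657, H₂O 13.657
Sensible, products 25→176 °C: 1040.3 kJ/s
Q = ΔH = 770.14 kJ/s = 770.14 kW
Heat supplied = 2772.5 MJ/h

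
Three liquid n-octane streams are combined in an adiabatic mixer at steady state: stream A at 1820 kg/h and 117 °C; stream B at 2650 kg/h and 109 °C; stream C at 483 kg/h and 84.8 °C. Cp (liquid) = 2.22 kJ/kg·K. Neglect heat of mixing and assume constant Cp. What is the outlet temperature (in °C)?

T_out = 110 °C

Adiabatic, steady state ⇒ Σ ṁᵢCp,ᵢ(T_out − Tᵢ) = 0
Σ ṁᵢCp,ᵢTᵢ = 1820×2.22×117 + 2650×2.22×109 + 483×2.22×84.8 = 1.2049e+06
Σ ṁᵢCp,ᵢ = 1820×2.22 + 2650×2.22 + 483×2.22 = 10996
T_out = 1.2049e+06 / 10996 = 109.58 °C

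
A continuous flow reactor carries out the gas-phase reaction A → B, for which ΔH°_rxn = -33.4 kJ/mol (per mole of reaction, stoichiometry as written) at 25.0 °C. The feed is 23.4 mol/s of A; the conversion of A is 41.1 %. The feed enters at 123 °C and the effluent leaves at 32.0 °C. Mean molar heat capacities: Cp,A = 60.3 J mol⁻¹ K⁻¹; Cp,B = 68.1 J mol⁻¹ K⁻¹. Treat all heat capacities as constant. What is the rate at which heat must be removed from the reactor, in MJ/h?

Q_out = 1620 MJ/h

Extent of reaction ξ = 0.411 × 23.4 = 9.6174 mol/s
Reaction term: ξ·ΔH°_rxn = 9.6174 × -33.4 = -321.22 kJ/s
Sensible, feed 123→25 °C: -138.28 kJ/s
Outlet flows (mol/s): A 13.783, B 9.6174
Sensible, products 25→32.0 °C: 10.402 kJ/s
Q = ΔH = -449.1 kJ/s = -449.1 kW
Heat removed = 1616.8 MJ/h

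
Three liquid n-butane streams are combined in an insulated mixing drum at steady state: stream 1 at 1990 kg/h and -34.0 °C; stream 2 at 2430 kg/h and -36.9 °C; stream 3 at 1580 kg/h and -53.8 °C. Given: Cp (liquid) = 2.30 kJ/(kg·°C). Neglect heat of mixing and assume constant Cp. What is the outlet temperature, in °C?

Adiabatic, steady state ⇒ Σ ṁᵢCp,ᵢ(T_out − Tᵢ) = 0
Σ ṁᵢCp,ᵢTᵢ = 1990×2.30×-34.0 + 2430×2.30×-36.9 + 1580×2.30×-53.8 = -557360
Σ ṁᵢCp,ᵢ = 1990×2.30 + 2430×2.30 + 1580×2.30 = 13800
T_out = -557360 / 13800 = -40.388 °C

T_out = -40.4 °C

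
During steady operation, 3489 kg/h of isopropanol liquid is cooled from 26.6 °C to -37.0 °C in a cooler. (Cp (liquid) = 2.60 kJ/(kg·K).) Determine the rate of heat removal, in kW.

Q = ṁ·Cp·ΔT = 3489 × 2.60 × (-37.0 − 26.6) = -576940 kJ/h
Converting: 576940 / 3600 s = 160.26 kW

Q_c = 160 kW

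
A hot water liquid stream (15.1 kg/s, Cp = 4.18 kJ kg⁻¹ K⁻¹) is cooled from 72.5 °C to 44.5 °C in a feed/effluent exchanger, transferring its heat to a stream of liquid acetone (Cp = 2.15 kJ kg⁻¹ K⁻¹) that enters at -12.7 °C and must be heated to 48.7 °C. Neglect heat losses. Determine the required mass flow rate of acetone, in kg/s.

Heat released by hot stream: Q = 15.1 × 4.18 × (72.5 − 44.5) = 1767.3 kJ/s
Energy balance on cold side (adiabatic exchanger): Q = ṁ_c·Cp_c·(T_c,out − T_c,in)
ṁ_c = 1767.3 / [2.15 × (48.7 − -12.7)] = 13.388 kg/s

ṁ_c = 13.4 kg/s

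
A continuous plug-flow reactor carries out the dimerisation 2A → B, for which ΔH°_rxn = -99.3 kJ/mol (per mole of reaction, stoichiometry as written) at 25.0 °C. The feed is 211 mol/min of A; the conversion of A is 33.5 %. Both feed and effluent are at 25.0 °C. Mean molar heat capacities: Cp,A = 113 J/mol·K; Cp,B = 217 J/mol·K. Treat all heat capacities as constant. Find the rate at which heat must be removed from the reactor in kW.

Q_out = 58.5 kW

Extent of reaction ξ = 0.335 × 211 / 2 = 35.343 mol/min
Reaction term: ξ·ΔH°_rxn = 35.343 × -99.3 = -3509.5 kJ/min
Q = ΔH = -3509.5 kJ/min = -58.492 kW
Heat removed = 58.492 kW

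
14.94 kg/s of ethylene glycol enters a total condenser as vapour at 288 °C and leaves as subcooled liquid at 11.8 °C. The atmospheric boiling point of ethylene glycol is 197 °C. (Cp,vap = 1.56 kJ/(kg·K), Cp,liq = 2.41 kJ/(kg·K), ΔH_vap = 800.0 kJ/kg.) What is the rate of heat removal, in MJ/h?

vapour 288→197 °C: -141.96 kJ/kg
condensation at 197 °C: -800 kJ/kg
liquid 197→11.8 °C: -446.33 kJ/kg
Δh = -141.96 + -800 + -446.33 = -1388.3 kJ/kg
Q = ṁ·Δh = 14.94 kg/s × -1388.3 kJ/kg = -20741 kJ/s
|Q| = 20741 kW = 74668 MJ/h

Q_c = 74700 MJ/h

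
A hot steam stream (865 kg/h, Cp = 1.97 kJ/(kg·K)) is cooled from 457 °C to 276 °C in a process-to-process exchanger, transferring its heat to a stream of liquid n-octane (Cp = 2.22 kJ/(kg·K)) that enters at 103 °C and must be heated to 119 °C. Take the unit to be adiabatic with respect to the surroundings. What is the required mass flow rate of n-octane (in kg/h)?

Heat released by hot stream: Q = 865 × 1.97 × (457 − 276) = 308430 kJ/h
Energy balance on cold side (adiabatic exchanger): Q = ṁ_c·Cp_c·(T_c,out − T_c,in)
ṁ_c = 308430 / [2.22 × (119 − 103)] = 8683.4 kg/h

ṁ_c = 8680 kg/h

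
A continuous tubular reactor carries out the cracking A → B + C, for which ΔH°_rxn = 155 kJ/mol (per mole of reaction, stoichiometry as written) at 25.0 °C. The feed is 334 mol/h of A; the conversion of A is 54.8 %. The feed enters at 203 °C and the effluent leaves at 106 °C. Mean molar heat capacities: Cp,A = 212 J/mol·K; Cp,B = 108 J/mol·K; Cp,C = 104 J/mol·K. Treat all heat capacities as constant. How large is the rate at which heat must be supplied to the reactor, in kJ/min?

Q_in = 358 kJ/min

Extent of reaction ξ = 0.548 × 334 = 183.03 mol/h
Reaction term: ξ·ΔH°_rxn = 183.03 × 155 = 28370 kJ/h
Sensible, feed 203→25 °C: -12604 kJ/h
Outlet flows (mol/h): A 150.97, B 183.03, C 183.03
Sensible, products 25→106 °C: 5735.4 kJ/h
Q = ΔH = 21502 kJ/h = 5.9727 kW
Heat supplied = 358.36 kJ/min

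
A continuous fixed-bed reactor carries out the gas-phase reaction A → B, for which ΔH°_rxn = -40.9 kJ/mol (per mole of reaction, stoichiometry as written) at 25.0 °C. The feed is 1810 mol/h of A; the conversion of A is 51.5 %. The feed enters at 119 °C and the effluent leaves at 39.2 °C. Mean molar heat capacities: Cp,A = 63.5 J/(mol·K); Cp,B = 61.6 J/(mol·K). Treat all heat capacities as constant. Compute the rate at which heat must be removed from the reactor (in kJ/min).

Extent of reaction ξ = 0.515 × 1810 = 932.15 mol/h
Reaction term: ξ·ΔH°_rxn = 932.15 × -40.9 = -38125 kJ/h
Sensible, feed 119→25 °C: -10804 kJ/h
Outlet flows (mol/h): A 877.85, B 932.15
Sensible, products 25→39.2 °C: 1606.9 kJ/h
Q = ΔH = -47322 kJ/h = -13.145 kW
Heat removed = 788.7 kJ/min

Q_out = 789 kJ/min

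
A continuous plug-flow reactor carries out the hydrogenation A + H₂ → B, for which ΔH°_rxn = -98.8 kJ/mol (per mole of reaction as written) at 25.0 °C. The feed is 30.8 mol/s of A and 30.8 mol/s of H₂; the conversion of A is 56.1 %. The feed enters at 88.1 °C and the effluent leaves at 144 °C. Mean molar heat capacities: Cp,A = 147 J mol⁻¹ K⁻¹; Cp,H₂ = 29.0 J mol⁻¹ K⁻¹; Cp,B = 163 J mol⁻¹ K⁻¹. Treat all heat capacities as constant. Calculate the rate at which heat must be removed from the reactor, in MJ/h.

Extent of reaction ξ = 0.561 × 30.8 = 17.279 mol/s
Reaction term: ξ·ΔH°_rxn = 17.279 × -98.8 = -1707.1 kJ/s
Sensible, feed 88.1→25 °C: -342.05 kJ/s
Outlet flows (mol/s): A 13.521, H₂ 13.521, B 17.279
Sensible, products 25→144 °C: 618.34 kJ/s
Q = ΔH = -1430.9 kJ/s = -1430.9 kW
Heat removed = 5151.1 MJ/h

Q_out = 5150 MJ/h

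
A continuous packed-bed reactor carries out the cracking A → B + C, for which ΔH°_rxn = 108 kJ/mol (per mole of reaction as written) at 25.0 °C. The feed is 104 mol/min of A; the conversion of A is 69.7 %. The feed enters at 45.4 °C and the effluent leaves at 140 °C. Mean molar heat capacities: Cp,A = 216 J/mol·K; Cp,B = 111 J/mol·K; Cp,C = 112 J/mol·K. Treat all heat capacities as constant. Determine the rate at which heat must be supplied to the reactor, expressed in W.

Extent of reaction ξ = 0.697 × 104 = 72.488 mol/min
Reaction term: ξ·ΔH°_rxn = 72.488 × 108 = 7828.7 kJ/min
Sensible, feed 45.4→25 °C: -458.27 kJ/min
Outlet flows (mol/min): A 31.512, B 72.488, C 72.488
Sensible, products 25→140 °C: 2641.7 kJ/min
Q = ΔH = 10012 kJ/min = 166.87 kW
Heat supplied = 166870 W

Q_in = 167000 W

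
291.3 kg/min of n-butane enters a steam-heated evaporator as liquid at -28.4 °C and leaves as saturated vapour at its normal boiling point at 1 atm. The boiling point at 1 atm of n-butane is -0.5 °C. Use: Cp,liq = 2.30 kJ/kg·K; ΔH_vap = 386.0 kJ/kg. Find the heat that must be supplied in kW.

Q = 2190 kW

liquid -28.4→-0.5 °C: 64.17 kJ/kg
vaporisation at -0.5 °C: 386 kJ/kg
Δh = 64.17 + 386 = 450.17 kJ/kg
Q = ṁ·Δh = 291.3 kg/min × 450.17 kJ/kg = 131130 kJ/min
|Q| = 2185.6 kW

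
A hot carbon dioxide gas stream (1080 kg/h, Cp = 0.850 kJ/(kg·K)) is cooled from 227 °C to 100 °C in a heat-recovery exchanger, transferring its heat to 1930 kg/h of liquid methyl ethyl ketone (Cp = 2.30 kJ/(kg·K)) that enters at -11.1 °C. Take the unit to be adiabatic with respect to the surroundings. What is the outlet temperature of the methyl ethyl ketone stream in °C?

Heat released by hot stream: Q = 1080 × 0.850 × (227 − 100) = 116590 kJ/h
Energy balance on cold side (adiabatic exchanger): Q = ṁ_c·Cp_c·(T_c,out − T_c,in)
T_c,out = -11.1 + 116590/(1930 × 2.30) = 15.164 °C

T_c,out = 15.2 °C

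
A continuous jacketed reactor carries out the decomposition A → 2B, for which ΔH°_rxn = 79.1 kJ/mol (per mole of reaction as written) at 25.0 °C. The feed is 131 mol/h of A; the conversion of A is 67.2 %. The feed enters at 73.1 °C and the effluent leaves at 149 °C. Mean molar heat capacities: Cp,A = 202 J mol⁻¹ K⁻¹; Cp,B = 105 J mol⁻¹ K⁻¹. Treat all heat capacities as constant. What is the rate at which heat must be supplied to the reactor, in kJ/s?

Q_in = 2.52 kJ/s

Extent of reaction ξ = 0.672 × 131 = 88.032 mol/h
Reaction term: ξ·ΔH°_rxn = 88.032 × 79.1 = 6963.3 kJ/h
Sensible, feed 73.1→25 °C: -1272.8 kJ/h
Outlet flows (mol/h): A 42.968, B 176.06
Sensible, products 25→149 °C: 3368.6 kJ/h
Q = ΔH = 9059.1 kJ/h = 2.5164 kW
Heat supplied = 2.5164 kJ/s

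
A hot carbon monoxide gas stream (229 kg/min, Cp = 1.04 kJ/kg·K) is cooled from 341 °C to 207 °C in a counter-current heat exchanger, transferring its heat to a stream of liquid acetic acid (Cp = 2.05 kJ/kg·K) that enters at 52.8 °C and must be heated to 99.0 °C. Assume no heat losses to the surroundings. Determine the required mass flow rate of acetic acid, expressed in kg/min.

Heat released by hot stream: Q = 229 × 1.04 × (341 − 207) = 31913 kJ/min
Energy balance on cold side (adiabatic exchanger): Q = ṁ_c·Cp_c·(T_c,out − T_c,in)
ṁ_c = 31913 / [2.05 × (99.0 − 52.8)] = 336.96 kg/min

ṁ_c = 337 kg/min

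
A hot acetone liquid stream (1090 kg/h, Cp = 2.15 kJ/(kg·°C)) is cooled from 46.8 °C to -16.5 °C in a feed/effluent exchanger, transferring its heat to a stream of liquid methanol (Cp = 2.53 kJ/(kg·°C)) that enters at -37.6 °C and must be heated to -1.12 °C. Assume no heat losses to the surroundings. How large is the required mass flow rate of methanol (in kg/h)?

ṁ_c = 1610 kg/h

Heat released by hot stream: Q = 1090 × 2.15 × (46.8 − -16.5) = 148340 kJ/h
Energy balance on cold side (adiabatic exchanger): Q = ṁ_c·Cp_c·(T_c,out − T_c,in)
ṁ_c = 148340 / [2.53 × (-1.12 − -37.6)] = 1607.3 kg/h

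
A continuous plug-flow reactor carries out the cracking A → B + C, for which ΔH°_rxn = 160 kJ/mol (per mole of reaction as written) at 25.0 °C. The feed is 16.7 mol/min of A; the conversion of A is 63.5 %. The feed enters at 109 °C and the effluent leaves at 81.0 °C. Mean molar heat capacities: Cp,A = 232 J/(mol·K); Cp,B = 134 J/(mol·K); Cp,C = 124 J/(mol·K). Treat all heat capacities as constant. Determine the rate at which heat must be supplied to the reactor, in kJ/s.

Q_in = 26.7 kJ/s

Extent of reaction ξ = 0.635 × 16.7 = 10.604 mol/min
Reaction term: ξ·ΔH°_rxn = 10.604 × 160 = 1696.7 kJ/min
Sensible, feed 109→25 °C: -325.45 kJ/min
Outlet flows (mol/min): A 6.0955, B 10.604, C 10.604
Sensible, products 25→81.0 °C: 232.41 kJ/min
Q = ΔH = 1603.7 kJ/min = 26.728 kW
Heat supplied = 26.728 kJ/s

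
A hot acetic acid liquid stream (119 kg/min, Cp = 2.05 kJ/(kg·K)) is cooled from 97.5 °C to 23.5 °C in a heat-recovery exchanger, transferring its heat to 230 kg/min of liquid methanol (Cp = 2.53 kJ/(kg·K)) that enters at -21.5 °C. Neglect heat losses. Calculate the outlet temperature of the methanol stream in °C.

Heat released by hot stream: Q = 119 × 2.05 × (97.5 − 23.5) = 18052 kJ/min
Energy balance on cold side (adiabatic exchanger): Q = ṁ_c·Cp_c·(T_c,out − T_c,in)
T_c,out = -21.5 + 18052/(230 × 2.53) = 9.523 °C

T_c,out = 9.52 °C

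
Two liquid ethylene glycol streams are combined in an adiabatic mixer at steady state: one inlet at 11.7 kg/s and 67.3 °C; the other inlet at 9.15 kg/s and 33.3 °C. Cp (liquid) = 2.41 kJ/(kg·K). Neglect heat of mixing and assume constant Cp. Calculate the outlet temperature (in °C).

T_out = 52.4 °C

Adiabatic, steady state ⇒ Σ ṁᵢCp,ᵢ(T_out − Tᵢ) = 0
T_out = Σ ṁᵢCp,ᵢTᵢ / Σ ṁᵢCp,ᵢ
      = 2632 / 50.248 = 52.379 °C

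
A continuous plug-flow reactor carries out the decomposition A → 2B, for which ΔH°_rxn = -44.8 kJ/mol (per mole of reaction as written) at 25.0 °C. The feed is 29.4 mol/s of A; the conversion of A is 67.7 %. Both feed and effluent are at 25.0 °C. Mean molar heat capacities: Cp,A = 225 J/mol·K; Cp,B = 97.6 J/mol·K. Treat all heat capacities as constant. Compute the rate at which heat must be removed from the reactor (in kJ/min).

Extent of reaction ξ = 0.677 × 29.4 = 19.904 mol/s
Reaction term: ξ·ΔH°_rxn = 19.904 × -44.8 = -891.69 kJ/s
Q = ΔH = -891.69 kJ/s = -891.69 kW
Heat removed = 53501 kJ/min

Q_out = 53500 kJ/min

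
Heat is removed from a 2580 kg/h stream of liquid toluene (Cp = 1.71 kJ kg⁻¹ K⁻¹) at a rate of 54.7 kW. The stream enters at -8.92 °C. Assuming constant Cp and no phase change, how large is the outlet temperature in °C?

T_out = -53.6 °C

Q = 54.7 kW = 196920 kJ/h
ΔT = Q/(ṁ·Cp) = 196920/(2580×1.71) = 44.635 K
T_out = -8.92 − 44.635 = -53.555 °C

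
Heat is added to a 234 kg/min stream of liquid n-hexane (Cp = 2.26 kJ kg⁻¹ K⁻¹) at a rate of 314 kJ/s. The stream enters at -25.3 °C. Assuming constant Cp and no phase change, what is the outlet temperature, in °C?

T_out = 10.3 °C

Q = 314 kJ/s = 18840 kJ/min
ΔT = Q/(ṁ·Cp) = 18840/(234×2.26) = 35.625 K
T_out = -25.3 + 35.625 = 10.325 °C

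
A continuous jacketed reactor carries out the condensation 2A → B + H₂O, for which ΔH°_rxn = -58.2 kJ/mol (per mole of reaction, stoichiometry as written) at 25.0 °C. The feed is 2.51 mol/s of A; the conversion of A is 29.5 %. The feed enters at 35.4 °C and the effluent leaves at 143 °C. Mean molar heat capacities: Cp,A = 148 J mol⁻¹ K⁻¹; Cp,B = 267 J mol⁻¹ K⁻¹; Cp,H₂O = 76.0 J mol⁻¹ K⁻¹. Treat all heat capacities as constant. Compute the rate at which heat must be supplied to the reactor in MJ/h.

Extent of reaction ξ = 0.295 × 2.51 / 2 = 0.37022 mol/s
Reaction term: ξ·ΔH°_rxn = 0.37022 × -58.2 = -21.547 kJ/s
Sensible, feed 35.4→25 °C: -3.8634 kJ/s
Outlet flows (mol/s): A 1.7695, B 0.37022, H₂O 0.37022
Sensible, products 25→143 °C: 45.888 kJ/s
Q = ΔH = 20.477 kJ/s = 20.477 kW
Heat supplied = 73.719 MJ/h

Q_in = 73.7 MJ/h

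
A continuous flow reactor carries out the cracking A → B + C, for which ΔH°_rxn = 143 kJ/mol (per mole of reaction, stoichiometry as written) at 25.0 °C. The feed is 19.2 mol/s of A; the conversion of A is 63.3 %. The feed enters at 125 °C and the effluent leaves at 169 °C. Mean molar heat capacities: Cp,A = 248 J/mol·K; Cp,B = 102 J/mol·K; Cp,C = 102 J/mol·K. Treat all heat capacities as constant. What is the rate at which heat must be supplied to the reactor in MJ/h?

Q_in = 6730 MJ/h

Extent of reaction ξ = 0.633 × 19.2 = 12.154 mol/s
Reaction term: ξ·ΔH°_rxn = 12.154 × 143 = 1738 kJ/s
Sensible, feed 125→25 °C: -476.16 kJ/s
Outlet flows (mol/s): A 7.0464, B 12.154, C 12.154
Sensible, products 25→169 °C: 608.67 kJ/s
Q = ΔH = 1870.5 kJ/s = 1870.5 kW
Heat supplied = 6733.7 MJ/h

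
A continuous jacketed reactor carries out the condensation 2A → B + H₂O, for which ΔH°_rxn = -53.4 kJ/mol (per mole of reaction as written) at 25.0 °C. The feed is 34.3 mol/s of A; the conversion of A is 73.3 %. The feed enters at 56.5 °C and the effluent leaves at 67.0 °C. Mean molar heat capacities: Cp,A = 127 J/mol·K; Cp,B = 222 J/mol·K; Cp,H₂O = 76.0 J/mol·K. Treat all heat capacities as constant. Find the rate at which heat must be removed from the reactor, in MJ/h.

Q_out = 2170 MJ/h

Extent of reaction ξ = 0.733 × 34.3 / 2 = 12.571 mol/s
Reaction term: ξ·ΔH°_rxn = 12.571 × -53.4 = -671.29 kJ/s
Sensible, feed 56.5→25 °C: -137.22 kJ/s
Outlet flows (mol/s): A 9.1581, B 12.571, H₂O 12.571
Sensible, products 25→67.0 °C: 206.19 kJ/s
Q = ΔH = -602.32 kJ/s = -602.32 kW
Heat removed = 2168.3 MJ/h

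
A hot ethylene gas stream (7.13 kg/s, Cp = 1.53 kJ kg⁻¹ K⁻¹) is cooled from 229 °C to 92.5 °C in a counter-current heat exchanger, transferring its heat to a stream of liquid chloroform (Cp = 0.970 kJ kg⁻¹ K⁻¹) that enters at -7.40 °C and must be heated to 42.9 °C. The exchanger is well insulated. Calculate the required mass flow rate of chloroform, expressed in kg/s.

ṁ_c = 30.5 kg/s

Heat released by hot stream: Q = 7.13 × 1.53 × (229 − 92.5) = 1489.1 kJ/s
Energy balance on cold side (adiabatic exchanger): Q = ṁ_c·Cp_c·(T_c,out − T_c,in)
ṁ_c = 1489.1 / [0.970 × (42.9 − -7.40)] = 30.519 kg/s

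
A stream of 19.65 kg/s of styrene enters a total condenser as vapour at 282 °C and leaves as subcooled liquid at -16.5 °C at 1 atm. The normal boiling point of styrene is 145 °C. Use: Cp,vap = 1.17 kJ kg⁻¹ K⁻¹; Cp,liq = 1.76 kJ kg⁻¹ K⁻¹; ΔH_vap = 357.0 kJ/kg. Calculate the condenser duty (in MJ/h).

Q_c = 56700 MJ/h

vapour 282→145 °C: -160.29 kJ/kg
condensation at 145 °C: -357 kJ/kg
liquid 145→-16.5 °C: -284.24 kJ/kg
Δh = -160.29 + -357 + -284.24 = -801.53 kJ/kg
Q = ṁ·Δh = 19.65 kg/s × -801.53 kJ/kg = -15750 kJ/s
|Q| = 15750 kW = 56700 MJ/h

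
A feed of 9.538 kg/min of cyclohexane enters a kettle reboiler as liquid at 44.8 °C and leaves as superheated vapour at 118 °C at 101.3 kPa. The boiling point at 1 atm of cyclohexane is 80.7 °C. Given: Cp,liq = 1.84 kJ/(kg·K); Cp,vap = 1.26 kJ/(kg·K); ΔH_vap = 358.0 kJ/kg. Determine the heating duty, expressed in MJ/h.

Q = 270 MJ/h

liquid 44.8→80.7 °C: 66.056 kJ/kg
vaporisation at 80.7 °C: 358 kJ/kg
vapour 80.7→118 °C: 46.998 kJ/kg
Δh = 66.056 + 358 + 46.998 = 471.05 kJ/kg
Q = ṁ·Δh = 9.538 kg/min × 471.05 kJ/kg = 4492.9 kJ/min
|Q| = 74.882 kW = 269.57 MJ/h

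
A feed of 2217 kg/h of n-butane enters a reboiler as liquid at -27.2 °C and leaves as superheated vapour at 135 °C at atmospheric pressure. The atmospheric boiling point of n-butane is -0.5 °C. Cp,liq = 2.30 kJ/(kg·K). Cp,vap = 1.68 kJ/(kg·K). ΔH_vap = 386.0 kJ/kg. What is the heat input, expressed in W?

liquid -27.2→-0.5 °C: 61.41 kJ/kg
vaporisation at -0.5 °C: 386 kJ/kg
vapour -0.5→135 °C: 227.64 kJ/kg
Δh = 61.41 + 386 + 227.64 = 675.05 kJ/kg
Q = ṁ·Δh = 2217 kg/h × 675.05 kJ/kg = 1.4966e+06 kJ/h
|Q| = 415.72 kW = 415720 W

Q = 416000 W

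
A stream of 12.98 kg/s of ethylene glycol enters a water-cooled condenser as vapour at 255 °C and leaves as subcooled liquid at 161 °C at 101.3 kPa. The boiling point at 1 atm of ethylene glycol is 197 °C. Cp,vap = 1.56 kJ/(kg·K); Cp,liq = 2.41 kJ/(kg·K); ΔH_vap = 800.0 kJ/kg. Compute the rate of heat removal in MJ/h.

Q_c = 45700 MJ/h

vapour 255→197 °C: -90.48 kJ/kg
condensation at 197 °C: -800 kJ/kg
liquid 197→161 °C: -86.76 kJ/kg
Δh = -90.48 + -800 + -86.76 = -977.24 kJ/kg
Q = ṁ·Δh = 12.98 kg/s × -977.24 kJ/kg = -12685 kJ/s
|Q| = 12685 kW = 45664 MJ/h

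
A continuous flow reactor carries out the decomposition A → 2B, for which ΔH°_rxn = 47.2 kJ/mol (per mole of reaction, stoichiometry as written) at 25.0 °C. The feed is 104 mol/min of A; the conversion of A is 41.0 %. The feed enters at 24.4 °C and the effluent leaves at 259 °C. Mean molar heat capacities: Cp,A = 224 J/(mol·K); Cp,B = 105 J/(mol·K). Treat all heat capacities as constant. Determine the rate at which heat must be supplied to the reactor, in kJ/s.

Q_in = 122 kJ/s

Extent of reaction ξ = 0.410 × 104 = 42.64 mol/min
Reaction term: ξ·ΔH°_rxn = 42.64 × 47.2 = 2012.6 kJ/min
Sensible, feed 24.4→25 °C: 13.978 kJ/min
Outlet flows (mol/min): A 61.36, B 85.28
Sensible, products 25→259 °C: 5311.6 kJ/min
Q = ΔH = 7338.2 kJ/min = 122.3 kW
Heat supplied = 122.3 kJ/s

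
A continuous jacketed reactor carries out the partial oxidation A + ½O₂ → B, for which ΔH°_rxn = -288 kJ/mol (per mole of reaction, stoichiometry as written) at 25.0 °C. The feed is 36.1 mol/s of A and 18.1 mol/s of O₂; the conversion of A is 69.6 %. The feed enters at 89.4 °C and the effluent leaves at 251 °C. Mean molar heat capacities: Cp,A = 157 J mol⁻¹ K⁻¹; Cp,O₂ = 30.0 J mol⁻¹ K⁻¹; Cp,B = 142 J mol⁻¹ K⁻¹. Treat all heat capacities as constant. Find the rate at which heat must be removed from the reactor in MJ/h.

Q_out = 23100 MJ/h

Extent of reaction ξ = 0.696 × 36.1 = 25.126 mol/s
Reaction term: ξ·ΔH°_rxn = 25.126 × -288 = -7236.2 kJ/s
Sensible, feed 89.4→25 °C: -399.97 kJ/s
Outlet flows (mol/s): A 10.974, O₂ 5.5372, B 25.126
Sensible, products 25→251 °C: 1233.3 kJ/s
Q = ΔH = -6402.9 kJ/s = -6402.9 kW
Heat removed = 23050 MJ/h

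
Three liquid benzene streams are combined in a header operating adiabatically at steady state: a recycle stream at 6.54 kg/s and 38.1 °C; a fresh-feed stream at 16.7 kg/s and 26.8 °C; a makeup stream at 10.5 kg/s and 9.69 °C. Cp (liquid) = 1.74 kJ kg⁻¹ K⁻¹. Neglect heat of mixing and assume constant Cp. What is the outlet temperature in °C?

T_out = 23.7 °C

Adiabatic, steady state ⇒ Σ ṁᵢCp,ᵢ(T_out − Tᵢ) = 0
Σ ṁᵢCp,ᵢTᵢ = 6.54×1.74×38.1 + 16.7×1.74×26.8 + 10.5×1.74×9.69 = 1389.4
Σ ṁᵢCp,ᵢ = 6.54×1.74 + 16.7×1.74 + 10.5×1.74 = 58.708
T_out = 1389.4 / 58.708 = 23.666 °C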